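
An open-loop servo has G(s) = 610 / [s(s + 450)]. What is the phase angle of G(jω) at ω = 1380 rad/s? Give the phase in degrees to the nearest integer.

∠(j1380 + 450) = arctan(1380/450) = 71.94°
∠(j1380) = 90.00°
∠G(j1380) = − (71.94° + 90.00°) = -161.94°

-162°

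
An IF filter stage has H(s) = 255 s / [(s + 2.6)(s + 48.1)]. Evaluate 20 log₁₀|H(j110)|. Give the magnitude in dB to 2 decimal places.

6.54 dB

|j110| = 110
|j110 + 2.6| = √(110² + 2.6²) = 110
|j110 + 48.1| = √(110² + 48.1²) = 120.1
|H(j110)| = 255 × 110 / (110 × 120.1) = 2.1234
20 log₁₀(2.1234) = 6.541 dB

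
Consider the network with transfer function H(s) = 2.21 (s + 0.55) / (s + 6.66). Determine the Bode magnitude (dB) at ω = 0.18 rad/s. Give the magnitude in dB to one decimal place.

-14.3 dB

|j0.18 + 0.55| = √(0.18² + 0.55²) = 0.5787
|j0.18 + 6.66| = √(0.18² + 6.66²) = 6.662
|H(j0.18)| = 2.21 × 0.5787 / 6.662 = 0.19196
20 log₁₀(0.19196) = -14.34 dB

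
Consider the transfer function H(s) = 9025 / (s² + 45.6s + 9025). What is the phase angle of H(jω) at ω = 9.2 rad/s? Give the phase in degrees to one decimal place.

∠[(j9.2)² + 45.6(j9.2) + 9025] = ∠[8940.4 + j419.52] = 2.69°
∠H(j9.2) = −2.69° = -2.69°

-2.7°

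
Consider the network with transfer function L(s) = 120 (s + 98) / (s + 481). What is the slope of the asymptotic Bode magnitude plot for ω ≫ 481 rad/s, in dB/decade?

0 dB/decade

With 1 zero and 1 pole, the high-frequency asymptotic slope is 20 × (1 − 1) = 0 dB/decade.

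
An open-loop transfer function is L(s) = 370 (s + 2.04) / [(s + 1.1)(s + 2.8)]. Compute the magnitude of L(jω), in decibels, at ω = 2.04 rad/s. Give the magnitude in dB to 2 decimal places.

|j2.04 + 2.04| = √(2.04² + 2.04²) = 2.885
|j2.04 + 1.1| = √(2.04² + 1.1²) = 2.318
|j2.04 + 2.8| = √(2.04² + 2.8²) = 3.464
|L(j2.04)| = 370 × 2.885 / (2.318 × 3.464) = 132.95
20 log₁₀(132.95) = 42.474 dB

42.47 dB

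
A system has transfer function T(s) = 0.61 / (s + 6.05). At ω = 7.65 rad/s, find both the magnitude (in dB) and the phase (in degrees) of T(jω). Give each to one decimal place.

|j7.65 + 6.05| = √(7.65² + 6.05²) = 9.753
|T(j7.65)| = 0.61 / 9.753 = 0.062544
20 log₁₀(0.062544) = -24.08 dB
∠(j7.65 + 6.05) = arctan(7.65/6.05) = 51.66°
∠T(j7.65) = −51.66° = -51.66°

|T| = -24.1 dB, ∠T = -51.7°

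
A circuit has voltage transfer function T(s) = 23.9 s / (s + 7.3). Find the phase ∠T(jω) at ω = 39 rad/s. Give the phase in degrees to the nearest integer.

∠(j39) = 90.00°
∠(j39 + 7.3) = arctan(39/7.3) = 79.40°
∠T(j39) = 90.00° − 79.40° = 10.60°

11°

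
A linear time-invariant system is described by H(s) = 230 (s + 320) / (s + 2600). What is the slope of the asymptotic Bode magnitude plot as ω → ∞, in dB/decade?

With 1 zero and 1 pole, the high-frequency asymptotic slope is 20 × (1 − 1) = 0 dB/decade.

0 dB/decade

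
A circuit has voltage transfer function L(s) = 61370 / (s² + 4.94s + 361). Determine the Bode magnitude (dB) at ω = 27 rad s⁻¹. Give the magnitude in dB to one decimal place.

43.9 dB

|(j27)² + 4.94(j27) + 361| = |-368 + j133.38| = 391.4
|L(j27)| = 61370 / 391.4 = 156.79
20 log₁₀(156.79) = 43.91 dB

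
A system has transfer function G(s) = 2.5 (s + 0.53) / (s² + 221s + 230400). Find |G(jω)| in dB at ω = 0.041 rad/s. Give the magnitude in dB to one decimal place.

-104.8 dB

|j0.041 + 0.53| = √(0.041² + 0.53²) = 0.5316
|(j0.041)² + 221(j0.041) + 230400| = |2.304e+05 + j9.061| = 2.304e+05
|G(j0.041)| = 2.5 × 0.5316 / 2.304e+05 = 5.768e-06
20 log₁₀(5.768e-06) = -104.78 dB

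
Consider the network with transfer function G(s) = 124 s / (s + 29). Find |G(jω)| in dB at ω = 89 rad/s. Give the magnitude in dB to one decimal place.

41.4 dB

|j89| = 89
|j89 + 29| = √(89² + 29²) = 93.61
|G(j89)| = 124 × 89 / 93.61 = 117.9
20 log₁₀(117.9) = 41.43 dB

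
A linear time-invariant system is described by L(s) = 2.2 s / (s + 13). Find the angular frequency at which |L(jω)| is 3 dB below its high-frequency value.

13 rad s⁻¹

For a single-pole high-pass, the −3 dB point is at the pole: ω = 13 rad s⁻¹.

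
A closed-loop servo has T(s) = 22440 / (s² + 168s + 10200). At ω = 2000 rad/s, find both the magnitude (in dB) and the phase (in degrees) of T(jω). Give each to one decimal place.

|T| = -45.0 dB, ∠T = -175.2°

|(j2000)² + 168(j2000) + 10200| = |-3.9898e+06 + j3.36e+05| = 4.004e+06
|T(j2000)| = 22440 / 4.004e+06 = 0.0056045
20 log₁₀(0.0056045) = -45.03 dB
∠[(j2000)² + 168(j2000) + 10200] = ∠[-3.9898e+06 + j3.36e+05] = 175.19°
∠T(j2000) = −175.19° = -175.19°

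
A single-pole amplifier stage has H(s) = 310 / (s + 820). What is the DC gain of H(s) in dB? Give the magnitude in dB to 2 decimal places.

-8.45 dB

H(0) = 310 / 820 = 0.37805
20 log₁₀(0.37805) = -8.449 dB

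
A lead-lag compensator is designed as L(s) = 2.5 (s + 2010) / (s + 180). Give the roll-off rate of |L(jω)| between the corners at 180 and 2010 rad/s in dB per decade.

In this band the factors already past their corner are: pole at 180; net slope = -20 dB/decade.

-20 dB/decade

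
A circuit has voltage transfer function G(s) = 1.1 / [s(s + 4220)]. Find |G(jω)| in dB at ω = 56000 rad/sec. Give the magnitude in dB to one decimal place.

-189.1 dB

|j56000 + 4220| = √(56000² + 4220²) = 5.616e+04
|j56000| = 5.6e+04
|G(j56000)| = 1.1 / (5.616e+04 × 5.6e+04) = 3.4977e-10
20 log₁₀(3.4977e-10) = -189.12 dB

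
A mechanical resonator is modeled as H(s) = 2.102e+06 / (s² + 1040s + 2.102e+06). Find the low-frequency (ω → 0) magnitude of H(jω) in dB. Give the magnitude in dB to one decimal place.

0.0 dB

H(0) = 2.102e+06 / 2.102e+06 = 1
20 log₁₀(1) = 0.00 dB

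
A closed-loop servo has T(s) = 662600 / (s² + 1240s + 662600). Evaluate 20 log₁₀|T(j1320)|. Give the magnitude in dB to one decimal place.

-9.4 dB

|(j1320)² + 1240(j1320) + 662600| = |-1.0798e+06 + j1.6368e+06| = 1.961e+06
|T(j1320)| = 662600 / 1.961e+06 = 0.33791
20 log₁₀(0.33791) = -9.42 dB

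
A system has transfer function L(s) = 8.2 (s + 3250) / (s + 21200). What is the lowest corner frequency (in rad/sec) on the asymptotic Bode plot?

3250 rad/sec

Break frequencies occur at each pole and zero magnitude: 3250 rad/sec, 21200 rad/sec.
The lowest is 3250 rad/sec.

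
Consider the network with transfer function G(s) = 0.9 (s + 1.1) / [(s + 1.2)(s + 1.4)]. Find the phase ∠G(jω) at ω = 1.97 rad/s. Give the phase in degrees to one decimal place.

-52.4°

∠(j1.97 + 1.1) = arctan(1.97/1.1) = 60.82°
∠(j1.97 + 1.2) = arctan(1.97/1.2) = 58.65°
∠(j1.97 + 1.4) = arctan(1.97/1.4) = 54.60°
∠G(j1.97) = 60.82° − (58.65° + 54.60°) = -52.43°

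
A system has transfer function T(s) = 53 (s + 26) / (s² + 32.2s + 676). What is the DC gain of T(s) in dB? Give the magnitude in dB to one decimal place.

6.2 dB

T(0) = 53 × 26 / 676 = 2.0385
20 log₁₀(2.0385) = 6.19 dB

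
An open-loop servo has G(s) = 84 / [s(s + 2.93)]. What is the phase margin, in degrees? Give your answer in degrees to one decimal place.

18.2°

Gain crossover: |G(jω)| = 1 at ω ≈ 8.93 rad/s.
∠G(j8.93) = −90° − arctan(8.93/2.93) ≈ -161.84°
PM = 180° + (-161.84°) = 18.16°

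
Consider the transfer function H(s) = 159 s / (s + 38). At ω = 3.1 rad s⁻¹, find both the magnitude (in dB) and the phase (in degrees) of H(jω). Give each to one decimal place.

|H| = 22.2 dB, ∠H = 85.3°

|j3.1| = 3.1
|j3.1 + 38| = √(3.1² + 38²) = 38.13
|H(j3.1)| = 159 × 3.1 / 38.13 = 12.928
20 log₁₀(12.928) = 22.23 dB
∠(j3.1) = 90.00°
∠(j3.1 + 38) = arctan(3.1/38) = 4.66°
∠H(j3.1) = 90.00° − 4.66° = 85.34°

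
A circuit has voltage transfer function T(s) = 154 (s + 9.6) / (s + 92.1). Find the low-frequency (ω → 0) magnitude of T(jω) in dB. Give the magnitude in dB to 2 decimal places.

24.11 dB

T(0) = 154 × 9.6 / 92.1 = 16.052
20 log₁₀(16.052) = 24.111 dB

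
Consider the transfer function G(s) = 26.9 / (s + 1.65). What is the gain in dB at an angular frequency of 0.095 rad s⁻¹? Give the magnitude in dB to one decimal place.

|j0.095 + 1.65| = √(0.095² + 1.65²) = 1.653
|G(j0.095)| = 26.9 / 1.653 = 16.276
20 log₁₀(16.276) = 24.23 dB

24.2 dB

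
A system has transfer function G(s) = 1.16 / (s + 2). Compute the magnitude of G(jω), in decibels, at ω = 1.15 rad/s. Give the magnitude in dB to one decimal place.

|j1.15 + 2| = √(1.15² + 2²) = 2.307
|G(j1.15)| = 1.16 / 2.307 = 0.50281
20 log₁₀(0.50281) = -5.97 dB

-6.0 dB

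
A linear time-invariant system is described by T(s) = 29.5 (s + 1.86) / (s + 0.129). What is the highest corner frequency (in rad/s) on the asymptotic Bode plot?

Break frequencies occur at each pole and zero magnitude: 0.129 rad/s, 1.86 rad/s.
The highest is 1.86 rad/s.

1.86 rad/s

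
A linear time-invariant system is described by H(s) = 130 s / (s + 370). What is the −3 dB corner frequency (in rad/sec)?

370 rad/sec

For a single-pole high-pass, the −3 dB point is at the pole: ω = 370 rad/sec.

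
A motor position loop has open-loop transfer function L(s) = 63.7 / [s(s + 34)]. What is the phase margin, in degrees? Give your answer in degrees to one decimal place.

Gain crossover: |L(jω)| = 1 at ω ≈ 1.87 rad s⁻¹.
∠L(j1.87) = −90° − arctan(1.87/34) ≈ -93.15°
PM = 180° + (-93.15°) = 86.85°

86.9°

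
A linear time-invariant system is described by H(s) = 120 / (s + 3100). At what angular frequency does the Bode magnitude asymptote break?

3100 rad/s

The single real pole at s = −3100 gives a corner at ω = 3100 rad/s.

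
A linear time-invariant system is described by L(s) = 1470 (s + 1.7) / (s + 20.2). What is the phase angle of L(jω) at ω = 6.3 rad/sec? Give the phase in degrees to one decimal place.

57.6°

∠(j6.3 + 1.7) = arctan(6.3/1.7) = 74.90°
∠(j6.3 + 20.2) = arctan(6.3/20.2) = 17.32°
∠L(j6.3) = 74.90° − 17.32° = 57.58°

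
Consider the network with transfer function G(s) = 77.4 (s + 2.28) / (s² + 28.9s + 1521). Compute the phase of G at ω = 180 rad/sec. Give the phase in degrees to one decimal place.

-81.2°

∠(j180 + 2.28) = arctan(180/2.28) = 89.27°
∠[(j180)² + 28.9(j180) + 1521] = ∠[-30879 + j5202] = 170.44°
∠G(j180) = 89.27° − 170.44° = -81.16°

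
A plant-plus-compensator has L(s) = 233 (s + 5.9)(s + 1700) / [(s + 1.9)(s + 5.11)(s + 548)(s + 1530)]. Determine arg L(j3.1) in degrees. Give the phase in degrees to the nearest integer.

-62°

∠(j3.1 + 5.9) = arctan(3.1/5.9) = 27.72°
∠(j3.1 + 1700) = arctan(3.1/1700) = 0.10°
∠(j3.1 + 1.9) = arctan(3.1/1.9) = 58.50°
∠(j3.1 + 5.11) = arctan(3.1/5.11) = 31.24°
∠(j3.1 + 548) = arctan(3.1/548) = 0.32°
∠(j3.1 + 1530) = arctan(3.1/1530) = 0.12°
∠L(j3.1) = 27.72° + 0.10° − (58.50° + 31.24° + 0.32° + 0.12°) = -62.36°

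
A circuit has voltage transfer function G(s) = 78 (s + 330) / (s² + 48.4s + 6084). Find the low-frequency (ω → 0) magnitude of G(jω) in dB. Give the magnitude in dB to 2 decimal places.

12.53 dB

G(0) = 78 × 330 / 6084 = 4.2308
20 log₁₀(4.2308) = 12.528 dB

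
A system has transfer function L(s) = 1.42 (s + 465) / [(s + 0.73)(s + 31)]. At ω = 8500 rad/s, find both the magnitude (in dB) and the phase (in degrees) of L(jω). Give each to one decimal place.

|j8500 + 465| = √(8500² + 465²) = 8513
|j8500 + 0.73| = √(8500² + 0.73²) = 8500
|j8500 + 31| = √(8500² + 31²) = 8500
|L(j8500)| = 1.42 × 8513 / (8500 × 8500) = 0.00016731
20 log₁₀(0.00016731) = -75.53 dB
∠(j8500 + 465) = arctan(8500/465) = 86.87°
∠(j8500 + 0.73) = arctan(8500/0.73) = 90.00°
∠(j8500 + 31) = arctan(8500/31) = 89.79°
∠L(j8500) = 86.87° − (90.00° + 89.79°) = -92.92°

|L| = -75.5 dB, ∠L = -92.9°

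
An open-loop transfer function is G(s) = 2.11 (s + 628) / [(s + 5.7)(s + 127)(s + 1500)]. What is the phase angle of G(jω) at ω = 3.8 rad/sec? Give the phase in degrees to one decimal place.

∠(j3.8 + 628) = arctan(3.8/628) = 0.35°
∠(j3.8 + 5.7) = arctan(3.8/5.7) = 33.69°
∠(j3.8 + 127) = arctan(3.8/127) = 1.71°
∠(j3.8 + 1500) = arctan(3.8/1500) = 0.15°
∠G(j3.8) = 0.35° − (33.69° + 1.71° + 0.15°) = -35.20°

-35.2°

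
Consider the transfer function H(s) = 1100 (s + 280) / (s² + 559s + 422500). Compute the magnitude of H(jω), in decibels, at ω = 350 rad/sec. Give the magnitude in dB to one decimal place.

2.8 dB

|j350 + 280| = √(350² + 280²) = 448.2
|(j350)² + 559(j350) + 422500| = |3e+05 + j1.9565e+05| = 3.582e+05
|H(j350)| = 1100 × 448.2 / 3.582e+05 = 1.3766
20 log₁₀(1.3766) = 2.78 dB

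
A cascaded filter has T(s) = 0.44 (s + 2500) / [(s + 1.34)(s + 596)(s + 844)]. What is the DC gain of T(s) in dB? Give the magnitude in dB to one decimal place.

-55.7 dB

T(0) = 0.44 × 2500 / (1.34 × 596 × 844) = 0.0016319
20 log₁₀(0.0016319) = -55.75 dB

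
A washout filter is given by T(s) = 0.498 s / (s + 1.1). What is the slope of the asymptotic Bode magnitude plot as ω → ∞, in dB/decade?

0 dB/decade

With 1 zero and 1 pole, the high-frequency asymptotic slope is 20 × (1 − 1) = 0 dB/decade.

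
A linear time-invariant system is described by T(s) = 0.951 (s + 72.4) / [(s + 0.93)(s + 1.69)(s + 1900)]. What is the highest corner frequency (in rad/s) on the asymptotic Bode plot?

Break frequencies occur at each pole and zero magnitude: 0.93 rad/s, 1.69 rad/s, 72.4 rad/s, 1900 rad/s.
The highest is 1900 rad/s.

1900 rad/s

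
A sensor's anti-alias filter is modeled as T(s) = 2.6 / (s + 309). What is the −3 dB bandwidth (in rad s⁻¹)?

For a single-pole low-pass, the −3 dB point is at the pole: ω = 309 rad s⁻¹.

309 rad s⁻¹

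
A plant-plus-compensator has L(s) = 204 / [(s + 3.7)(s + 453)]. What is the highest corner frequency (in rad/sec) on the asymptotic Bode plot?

Break frequencies occur at each pole and zero magnitude: 3.7 rad/sec, 453 rad/sec.
The highest is 453 rad/sec.

453 rad/sec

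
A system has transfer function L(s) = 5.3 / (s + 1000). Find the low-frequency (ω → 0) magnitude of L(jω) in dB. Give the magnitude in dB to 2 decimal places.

L(0) = 5.3 / 1000 = 0.0053
20 log₁₀(0.0053) = -45.514 dB

-45.51 dB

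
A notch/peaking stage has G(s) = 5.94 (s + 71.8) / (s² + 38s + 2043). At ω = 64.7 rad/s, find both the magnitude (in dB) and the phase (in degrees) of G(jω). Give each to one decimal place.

|G| = -15.1 dB, ∠G = -89.1°

|j64.7 + 71.8| = √(64.7² + 71.8²) = 96.65
|(j64.7)² + 38(j64.7) + 2043| = |-2143.1 + j2458.6| = 3262
|G(j64.7)| = 5.94 × 96.65 / 3262 = 0.17602
20 log₁₀(0.17602) = -15.09 dB
∠(j64.7 + 71.8) = arctan(64.7/71.8) = 42.02°
∠[(j64.7)² + 38(j64.7) + 2043] = ∠[-2143.1 + j2458.6] = 131.08°
∠G(j64.7) = 42.02° − 131.08° = -89.06°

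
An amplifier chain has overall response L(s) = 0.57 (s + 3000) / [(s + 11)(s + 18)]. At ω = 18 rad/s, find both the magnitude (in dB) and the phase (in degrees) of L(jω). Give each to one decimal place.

|L| = 10.1 dB, ∠L = -103.2°

|j18 + 3000| = √(18² + 3000²) = 3000
|j18 + 11| = √(18² + 11²) = 21.1
|j18 + 18| = √(18² + 18²) = 25.46
|L(j18)| = 0.57 × 3000 / (21.1 × 25.46) = 3.1845
20 log₁₀(3.1845) = 10.06 dB
∠(j18 + 3000) = arctan(18/3000) = 0.34°
∠(j18 + 11) = arctan(18/11) = 58.57°
∠(j18 + 18) = arctan(18/18) = 45.00°
∠L(j18) = 0.34° − (58.57° + 45.00°) = -103.23°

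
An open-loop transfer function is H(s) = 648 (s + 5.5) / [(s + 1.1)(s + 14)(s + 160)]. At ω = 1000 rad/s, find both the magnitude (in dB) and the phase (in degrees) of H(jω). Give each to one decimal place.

|j1000 + 5.5| = √(1000² + 5.5²) = 1000
|j1000 + 1.1| = √(1000² + 1.1²) = 1000
|j1000 + 14| = √(1000² + 14²) = 1000
|j1000 + 160| = √(1000² + 160²) = 1013
|H(j1000)| = 648 × 1000 / (1000 × 1000 × 1013) = 0.00063981
20 log₁₀(0.00063981) = -63.88 dB
∠(j1000 + 5.5) = arctan(1000/5.5) = 89.68°
∠(j1000 + 1.1) = arctan(1000/1.1) = 89.94°
∠(j1000 + 14) = arctan(1000/14) = 89.20°
∠(j1000 + 160) = arctan(1000/160) = 80.91°
∠H(j1000) = 89.68° − (89.94° + 89.20° + 80.91°) = -170.36°

|H| = -63.9 dB, ∠H = -170.4°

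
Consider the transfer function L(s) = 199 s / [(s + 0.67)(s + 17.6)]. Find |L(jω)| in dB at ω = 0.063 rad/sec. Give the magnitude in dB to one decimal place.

0.5 dB

|j0.063| = 0.063
|j0.063 + 0.67| = √(0.063² + 0.67²) = 0.673
|j0.063 + 17.6| = √(0.063² + 17.6²) = 17.6
|L(j0.063)| = 199 × 0.063 / (0.673 × 17.6) = 1.0585
20 log₁₀(1.0585) = 0.49 dB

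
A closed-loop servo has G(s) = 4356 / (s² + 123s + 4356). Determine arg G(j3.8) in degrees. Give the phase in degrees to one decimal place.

-6.1 deg

∠[(j3.8)² + 123(j3.8) + 4356] = ∠[4341.6 + j467.4] = 6.14°
∠G(j3.8) = −6.14° = -6.14°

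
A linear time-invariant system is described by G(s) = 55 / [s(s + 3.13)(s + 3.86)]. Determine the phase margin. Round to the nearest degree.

Gain crossover: |G(jω)| = 1 at ω ≈ 2.77 rad s⁻¹.
∠G(j2.77) = −90° − arctan(2.77/3.13) − arctan(2.77/3.86) ≈ -167.17°
PM = 180° + (-167.17°) = 12.83°

13°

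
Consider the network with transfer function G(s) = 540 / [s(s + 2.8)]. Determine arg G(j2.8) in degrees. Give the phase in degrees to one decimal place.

-135.0°

∠(j2.8 + 2.8) = arctan(2.8/2.8) = 45.00°
∠(j2.8) = 90.00°
∠G(j2.8) = − (45.00° + 90.00°) = -135.00°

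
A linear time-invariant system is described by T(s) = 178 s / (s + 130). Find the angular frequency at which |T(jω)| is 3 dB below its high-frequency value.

130 rad/s

For a single-pole high-pass, the −3 dB point is at the pole: ω = 130 rad/s.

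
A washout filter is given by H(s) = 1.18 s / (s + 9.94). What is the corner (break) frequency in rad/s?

9.94 rad/s

The single real pole at s = −9.94 gives a corner at ω = 9.94 rad/s.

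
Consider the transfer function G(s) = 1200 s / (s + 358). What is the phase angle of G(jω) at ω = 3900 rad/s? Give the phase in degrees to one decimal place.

5.2 deg

∠(j3900) = 90.00°
∠(j3900 + 358) = arctan(3900/358) = 84.76°
∠G(j3900) = 90.00° − 84.76° = 5.24°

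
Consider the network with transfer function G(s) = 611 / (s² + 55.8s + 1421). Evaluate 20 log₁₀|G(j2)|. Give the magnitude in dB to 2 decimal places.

|(j2)² + 55.8(j2) + 1421| = |1417 + j111.6| = 1421
|G(j2)| = 611 / 1421 = 0.42986
20 log₁₀(0.42986) = -7.333 dB

-7.33 dB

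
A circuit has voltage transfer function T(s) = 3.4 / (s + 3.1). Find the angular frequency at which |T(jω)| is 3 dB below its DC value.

3.1 rad/s

For a single-pole low-pass, the −3 dB point is at the pole: ω = 3.1 rad/s.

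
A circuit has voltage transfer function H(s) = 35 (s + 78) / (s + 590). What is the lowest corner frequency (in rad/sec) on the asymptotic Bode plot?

78 rad/sec

Break frequencies occur at each pole and zero magnitude: 78 rad/sec, 590 rad/sec.
The lowest is 78 rad/sec.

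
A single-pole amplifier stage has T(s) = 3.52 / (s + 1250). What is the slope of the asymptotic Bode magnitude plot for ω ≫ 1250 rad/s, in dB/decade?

-20 dB/decade

With 0 zeros and 1 pole, the high-frequency asymptotic slope is 20 × (0 − 1) = -20 dB/decade.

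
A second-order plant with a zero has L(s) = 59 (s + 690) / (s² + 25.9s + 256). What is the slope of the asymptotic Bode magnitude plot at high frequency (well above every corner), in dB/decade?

With 1 zero and 2 poles, the high-frequency asymptotic slope is 20 × (1 − 2) = -20 dB/decade.

-20 dB/decade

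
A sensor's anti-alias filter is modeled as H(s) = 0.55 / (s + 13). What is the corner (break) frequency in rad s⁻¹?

The single real pole at s = −13 gives a corner at ω = 13 rad s⁻¹.

13 rad s⁻¹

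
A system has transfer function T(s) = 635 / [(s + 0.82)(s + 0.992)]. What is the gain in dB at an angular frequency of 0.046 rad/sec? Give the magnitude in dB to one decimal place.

57.8 dB

|j0.046 + 0.82| = √(0.046² + 0.82²) = 0.8213
|j0.046 + 0.992| = √(0.046² + 0.992²) = 0.9931
|T(j0.046)| = 635 / (0.8213 × 0.9931) = 778.57
20 log₁₀(778.57) = 57.83 dB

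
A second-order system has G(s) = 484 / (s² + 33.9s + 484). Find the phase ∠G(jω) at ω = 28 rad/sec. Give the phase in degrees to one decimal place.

-107.5°

∠[(j28)² + 33.9(j28) + 484] = ∠[-300 + j949.2] = 107.54°
∠G(j28) = −107.54° = -107.54°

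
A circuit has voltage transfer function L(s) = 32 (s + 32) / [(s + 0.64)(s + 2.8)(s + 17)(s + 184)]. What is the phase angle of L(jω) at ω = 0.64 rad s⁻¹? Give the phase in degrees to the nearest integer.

∠(j0.64 + 32) = arctan(0.64/32) = 1.15°
∠(j0.64 + 0.64) = arctan(0.64/0.64) = 45.00°
∠(j0.64 + 2.8) = arctan(0.64/2.8) = 12.88°
∠(j0.64 + 17) = arctan(0.64/17) = 2.16°
∠(j0.64 + 184) = arctan(0.64/184) = 0.20°
∠L(j0.64) = 1.15° − (45.00° + 12.88° + 2.16° + 0.20°) = -59.08°

-59°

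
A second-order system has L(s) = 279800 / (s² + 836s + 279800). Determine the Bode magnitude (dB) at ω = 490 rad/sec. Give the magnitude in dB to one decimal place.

-3.4 dB

|(j490)² + 836(j490) + 279800| = |39700 + j4.0964e+05| = 4.116e+05
|L(j490)| = 279800 / 4.116e+05 = 0.67985
20 log₁₀(0.67985) = -3.35 dB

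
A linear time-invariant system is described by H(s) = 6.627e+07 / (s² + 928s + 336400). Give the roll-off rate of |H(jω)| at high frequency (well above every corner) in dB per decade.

-40 dB/decade

With 0 zeros and 2 poles, the high-frequency asymptotic slope is 20 × (0 − 2) = -40 dB/decade.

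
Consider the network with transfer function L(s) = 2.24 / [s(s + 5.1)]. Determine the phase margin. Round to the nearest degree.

Gain crossover: |L(jω)| = 1 at ω ≈ 0.438 rad/s.
∠L(j0.438) = −90° − arctan(0.438/5.1) ≈ -94.90°
PM = 180° + (-94.90°) = 85.10°

85°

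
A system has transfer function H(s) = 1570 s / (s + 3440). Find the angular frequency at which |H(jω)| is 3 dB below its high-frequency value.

For a single-pole high-pass, the −3 dB point is at the pole: ω = 3440 rad s⁻¹.

3440 rad s⁻¹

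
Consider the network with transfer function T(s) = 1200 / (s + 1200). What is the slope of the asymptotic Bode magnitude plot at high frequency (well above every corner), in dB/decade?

-20 dB/decade

With 0 zeros and 1 pole, the high-frequency asymptotic slope is 20 × (0 − 1) = -20 dB/decade.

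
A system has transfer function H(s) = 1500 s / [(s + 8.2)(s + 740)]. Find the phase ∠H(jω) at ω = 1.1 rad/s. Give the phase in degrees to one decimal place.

∠(j1.1) = 90.00°
∠(j1.1 + 8.2) = arctan(1.1/8.2) = 7.64°
∠(j1.1 + 740) = arctan(1.1/740) = 0.09°
∠H(j1.1) = 90.00° − (7.64° + 0.09°) = 82.27°

82.3°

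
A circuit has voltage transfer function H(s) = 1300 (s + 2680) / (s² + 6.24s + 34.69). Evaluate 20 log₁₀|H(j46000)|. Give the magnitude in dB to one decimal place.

-31.0 dB

|j46000 + 2680| = √(46000² + 2680²) = 4.608e+04
|(j46000)² + 6.24(j46000) + 34.69| = |-2.116e+09 + j2.8704e+05| = 2.116e+09
|H(j46000)| = 1300 × 4.608e+04 / 2.116e+09 = 0.028309
20 log₁₀(0.028309) = -30.96 dB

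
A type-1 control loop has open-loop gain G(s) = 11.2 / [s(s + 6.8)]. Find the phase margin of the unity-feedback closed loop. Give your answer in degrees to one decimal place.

Gain crossover: |G(jω)| = 1 at ω ≈ 1.6 rad s⁻¹.
∠G(j1.6) = −90° − arctan(1.6/6.8) ≈ -103.27°
PM = 180° + (-103.27°) = 76.73°

76.7°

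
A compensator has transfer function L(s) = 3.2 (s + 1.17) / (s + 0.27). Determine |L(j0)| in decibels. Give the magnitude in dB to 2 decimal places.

L(0) = 3.2 × 1.17 / 0.27 = 13.867
20 log₁₀(13.867) = 22.839 dB

22.84 dB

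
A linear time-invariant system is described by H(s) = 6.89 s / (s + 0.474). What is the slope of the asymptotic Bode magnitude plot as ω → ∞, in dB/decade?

0 dB/decade

With 1 zero and 1 pole, the high-frequency asymptotic slope is 20 × (1 − 1) = 0 dB/decade.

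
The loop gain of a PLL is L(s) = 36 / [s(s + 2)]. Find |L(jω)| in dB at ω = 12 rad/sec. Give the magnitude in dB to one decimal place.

-12.2 dB

|j12 + 2| = √(12² + 2²) = 12.17
|j12| = 12
|L(j12)| = 36 / (12.17 × 12) = 0.2466
20 log₁₀(0.2466) = -12.16 dB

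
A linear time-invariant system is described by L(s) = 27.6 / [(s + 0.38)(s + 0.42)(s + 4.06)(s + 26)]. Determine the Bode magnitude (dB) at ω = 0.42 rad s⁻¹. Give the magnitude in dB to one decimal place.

-2.2 dB

|j0.42 + 0.38| = √(0.42² + 0.38²) = 0.5664
|j0.42 + 0.42| = √(0.42² + 0.42²) = 0.594
|j0.42 + 4.06| = √(0.42² + 4.06²) = 4.082
|j0.42 + 26| = √(0.42² + 26²) = 26
|L(j0.42)| = 27.6 / (0.5664 × 0.594 × 4.082 × 26) = 0.77297
20 log₁₀(0.77297) = -2.24 dB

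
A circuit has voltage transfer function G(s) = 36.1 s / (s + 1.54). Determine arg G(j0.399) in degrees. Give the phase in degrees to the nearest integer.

∠(j0.399) = 90.00°
∠(j0.399 + 1.54) = arctan(0.399/1.54) = 14.53°
∠G(j0.399) = 90.00° − 14.53° = 75.47°

75°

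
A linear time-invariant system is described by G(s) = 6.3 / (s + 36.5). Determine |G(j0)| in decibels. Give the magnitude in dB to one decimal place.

-15.3 dB

G(0) = 6.3 / 36.5 = 0.1726
20 log₁₀(0.1726) = -15.26 dB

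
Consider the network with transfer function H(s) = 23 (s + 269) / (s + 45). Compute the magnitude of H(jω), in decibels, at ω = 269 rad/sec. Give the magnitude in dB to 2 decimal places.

|j269 + 269| = √(269² + 269²) = 380.4
|j269 + 45| = √(269² + 45²) = 272.7
|H(j269)| = 23 × 380.4 / 272.7 = 32.081
20 log₁₀(32.081) = 30.125 dB

30.12 dB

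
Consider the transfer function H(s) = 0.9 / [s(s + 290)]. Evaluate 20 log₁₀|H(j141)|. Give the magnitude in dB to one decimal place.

|j141 + 290| = √(141² + 290²) = 322.5
|j141| = 141
|H(j141)| = 0.9 / (322.5 × 141) = 1.9795e-05
20 log₁₀(1.9795e-05) = -94.07 dB

-94.1 dB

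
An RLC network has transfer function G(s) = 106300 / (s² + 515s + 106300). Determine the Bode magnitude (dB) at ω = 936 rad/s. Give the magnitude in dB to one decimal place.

|(j936)² + 515(j936) + 106300| = |-7.698e+05 + j4.8204e+05| = 9.083e+05
|G(j936)| = 106300 / 9.083e+05 = 0.11704
20 log₁₀(0.11704) = -18.63 dB

-18.6 dB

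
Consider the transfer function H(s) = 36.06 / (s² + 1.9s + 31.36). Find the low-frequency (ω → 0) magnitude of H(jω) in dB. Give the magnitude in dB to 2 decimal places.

1.21 dB

H(0) = 36.06 / 31.36 = 1.1499
20 log₁₀(1.1499) = 1.213 dB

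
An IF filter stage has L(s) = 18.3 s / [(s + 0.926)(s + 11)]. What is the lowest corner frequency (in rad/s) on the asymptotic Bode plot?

Break frequencies occur at each pole and zero magnitude: 0.926 rad/s, 11 rad/s.
The lowest is 0.926 rad/s.

0.926 rad/s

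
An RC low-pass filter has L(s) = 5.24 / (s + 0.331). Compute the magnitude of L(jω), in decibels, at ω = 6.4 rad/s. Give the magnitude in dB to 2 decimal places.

-1.75 dB

|j6.4 + 0.331| = √(6.4² + 0.331²) = 6.409
|L(j6.4)| = 5.24 / 6.409 = 0.81766
20 log₁₀(0.81766) = -1.749 dB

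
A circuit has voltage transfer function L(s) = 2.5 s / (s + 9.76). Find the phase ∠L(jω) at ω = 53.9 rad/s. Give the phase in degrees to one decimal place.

10.3°

∠(j53.9) = 90.00°
∠(j53.9 + 9.76) = arctan(53.9/9.76) = 79.74°
∠L(j53.9) = 90.00° − 79.74° = 10.26°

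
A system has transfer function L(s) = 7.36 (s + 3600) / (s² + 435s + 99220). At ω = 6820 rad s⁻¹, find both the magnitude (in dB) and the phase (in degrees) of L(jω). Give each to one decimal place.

|j6820 + 3600| = √(6820² + 3600²) = 7712
|(j6820)² + 435(j6820) + 99220| = |-4.6413e+07 + j2.9667e+06| = 4.651e+07
|L(j6820)| = 7.36 × 7712 / 4.651e+07 = 0.0012204
20 log₁₀(0.0012204) = -58.27 dB
∠(j6820 + 3600) = arctan(6820/3600) = 62.17°
∠[(j6820)² + 435(j6820) + 99220] = ∠[-4.6413e+07 + j2.9667e+06] = 176.34°
∠L(j6820) = 62.17° − 176.34° = -114.17°

|L| = -58.3 dB, ∠L = -114.2°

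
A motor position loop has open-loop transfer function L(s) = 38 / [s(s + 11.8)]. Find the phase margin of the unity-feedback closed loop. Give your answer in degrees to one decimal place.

75.2°

Gain crossover: |L(jω)| = 1 at ω ≈ 3.11 rad/s.
∠L(j3.11) = −90° − arctan(3.11/11.8) ≈ -104.78°
PM = 180° + (-104.78°) = 75.22°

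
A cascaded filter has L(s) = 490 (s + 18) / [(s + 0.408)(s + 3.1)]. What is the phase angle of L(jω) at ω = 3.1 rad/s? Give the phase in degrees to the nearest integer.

-118°

∠(j3.1 + 18) = arctan(3.1/18) = 9.77°
∠(j3.1 + 0.408) = arctan(3.1/0.408) = 82.50°
∠(j3.1 + 3.1) = arctan(3.1/3.1) = 45.00°
∠L(j3.1) = 9.77° − (82.50° + 45.00°) = -117.73°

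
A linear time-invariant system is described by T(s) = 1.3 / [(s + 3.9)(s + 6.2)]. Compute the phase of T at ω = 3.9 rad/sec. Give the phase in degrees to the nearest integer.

∠(j3.9 + 3.9) = arctan(3.9/3.9) = 45.00°
∠(j3.9 + 6.2) = arctan(3.9/6.2) = 32.17°
∠T(j3.9) = − (45.00° + 32.17°) = -77.17°

-77°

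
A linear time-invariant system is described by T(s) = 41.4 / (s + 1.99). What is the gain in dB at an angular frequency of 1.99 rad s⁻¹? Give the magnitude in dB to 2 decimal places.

23.35 dB

|j1.99 + 1.99| = √(1.99² + 1.99²) = 2.814
|T(j1.99)| = 41.4 / 2.814 = 14.711
20 log₁₀(14.711) = 23.353 dB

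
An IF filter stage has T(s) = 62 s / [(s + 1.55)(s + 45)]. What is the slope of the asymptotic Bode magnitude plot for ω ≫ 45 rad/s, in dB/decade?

-20 dB/decade

With 1 zero and 2 poles, the high-frequency asymptotic slope is 20 × (1 − 2) = -20 dB/decade.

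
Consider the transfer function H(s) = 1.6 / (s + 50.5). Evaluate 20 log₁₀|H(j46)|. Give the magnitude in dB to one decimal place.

-32.6 dB

|j46 + 50.5| = √(46² + 50.5²) = 68.31
|H(j46)| = 1.6 / 68.31 = 0.023423
20 log₁₀(0.023423) = -32.61 dB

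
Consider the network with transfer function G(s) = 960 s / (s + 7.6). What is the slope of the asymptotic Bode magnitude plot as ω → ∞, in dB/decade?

With 1 zero and 1 pole, the high-frequency asymptotic slope is 20 × (1 − 1) = 0 dB/decade.

0 dB/decade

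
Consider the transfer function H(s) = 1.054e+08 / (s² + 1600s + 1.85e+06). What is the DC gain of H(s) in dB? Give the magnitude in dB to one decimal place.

35.1 dB

H(0) = 1.054e+08 / 1.85e+06 = 56.973
20 log₁₀(56.973) = 35.11 dB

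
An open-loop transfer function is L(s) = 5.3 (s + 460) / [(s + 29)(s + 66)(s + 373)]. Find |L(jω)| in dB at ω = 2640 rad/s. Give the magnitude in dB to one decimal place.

-122.3 dB

|j2640 + 460| = √(2640² + 460²) = 2680
|j2640 + 29| = √(2640² + 29²) = 2640
|j2640 + 66| = √(2640² + 66²) = 2641
|j2640 + 373| = √(2640² + 373²) = 2666
|L(j2640)| = 5.3 × 2680 / (2640 × 2641 × 2666) = 7.6403e-07
20 log₁₀(7.6403e-07) = -122.34 dB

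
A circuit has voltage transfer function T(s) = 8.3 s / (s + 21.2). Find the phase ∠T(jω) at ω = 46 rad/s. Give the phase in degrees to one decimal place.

∠(j46) = 90.00°
∠(j46 + 21.2) = arctan(46/21.2) = 65.26°
∠T(j46) = 90.00° − 65.26° = 24.74°

24.7°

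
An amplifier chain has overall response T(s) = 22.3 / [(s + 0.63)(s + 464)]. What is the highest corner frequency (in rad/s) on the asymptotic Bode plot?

Break frequencies occur at each pole and zero magnitude: 0.63 rad/s, 464 rad/s.
The highest is 464 rad/s.

464 rad/s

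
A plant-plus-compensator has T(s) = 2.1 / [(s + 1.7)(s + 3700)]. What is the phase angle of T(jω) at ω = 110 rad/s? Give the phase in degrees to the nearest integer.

∠(j110 + 1.7) = arctan(110/1.7) = 89.11°
∠(j110 + 3700) = arctan(110/3700) = 1.70°
∠T(j110) = − (89.11° + 1.70°) = -90.82°

-91 deg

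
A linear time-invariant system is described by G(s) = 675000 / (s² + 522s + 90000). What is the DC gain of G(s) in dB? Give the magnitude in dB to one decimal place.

17.5 dB

G(0) = 675000 / 90000 = 7.5
20 log₁₀(7.5) = 17.50 dB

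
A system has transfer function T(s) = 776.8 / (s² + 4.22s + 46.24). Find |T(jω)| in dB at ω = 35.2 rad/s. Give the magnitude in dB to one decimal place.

-3.8 dB

|(j35.2)² + 4.22(j35.2) + 46.24| = |-1192.8 + j148.54| = 1202
|T(j35.2)| = 776.8 / 1202 = 0.64625
20 log₁₀(0.64625) = -3.79 dB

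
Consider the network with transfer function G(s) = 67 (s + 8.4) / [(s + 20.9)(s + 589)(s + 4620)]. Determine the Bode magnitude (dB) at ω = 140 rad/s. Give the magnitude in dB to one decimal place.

|j140 + 8.4| = √(140² + 8.4²) = 140.3
|j140 + 20.9| = √(140² + 20.9²) = 141.6
|j140 + 589| = √(140² + 589²) = 605.4
|j140 + 4620| = √(140² + 4620²) = 4622
|G(j140)| = 67 × 140.3 / (141.6 × 605.4 × 4622) = 2.3723e-05
20 log₁₀(2.3723e-05) = -92.50 dB

-92.5 dB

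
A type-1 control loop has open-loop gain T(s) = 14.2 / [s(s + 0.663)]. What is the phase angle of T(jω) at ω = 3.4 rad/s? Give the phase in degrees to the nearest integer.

∠(j3.4 + 0.663) = arctan(3.4/0.663) = 78.97°
∠(j3.4) = 90.00°
∠T(j3.4) = − (78.97° + 90.00°) = -168.97°

-169°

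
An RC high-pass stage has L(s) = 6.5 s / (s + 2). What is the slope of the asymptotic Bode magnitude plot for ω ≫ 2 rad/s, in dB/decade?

With 1 zero and 1 pole, the high-frequency asymptotic slope is 20 × (1 − 1) = 0 dB/decade.

0 dB/decade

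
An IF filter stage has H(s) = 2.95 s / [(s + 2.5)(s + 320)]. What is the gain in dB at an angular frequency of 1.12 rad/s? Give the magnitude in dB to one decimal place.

-48.5 dB

|j1.12| = 1.12
|j1.12 + 2.5| = √(1.12² + 2.5²) = 2.739
|j1.12 + 320| = √(1.12² + 320²) = 320
|H(j1.12)| = 2.95 × 1.12 / (2.739 × 320) = 0.003769
20 log₁₀(0.003769) = -48.48 dB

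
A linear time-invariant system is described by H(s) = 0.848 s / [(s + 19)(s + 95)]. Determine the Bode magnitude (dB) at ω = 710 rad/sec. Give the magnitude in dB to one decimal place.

|j710| = 710
|j710 + 19| = √(710² + 19²) = 710.3
|j710 + 95| = √(710² + 95²) = 716.3
|H(j710)| = 0.848 × 710 / (710.3 × 716.3) = 0.0011834
20 log₁₀(0.0011834) = -58.54 dB

-58.5 dB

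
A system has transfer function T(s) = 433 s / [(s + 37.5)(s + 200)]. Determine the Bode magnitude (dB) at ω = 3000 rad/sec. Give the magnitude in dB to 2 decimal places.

|j3000| = 3000
|j3000 + 37.5| = √(3000² + 37.5²) = 3000
|j3000 + 200| = √(3000² + 200²) = 3007
|T(j3000)| = 433 × 3000 / (3000 × 3007) = 0.144
20 log₁₀(0.144) = -16.833 dB

-16.83 dB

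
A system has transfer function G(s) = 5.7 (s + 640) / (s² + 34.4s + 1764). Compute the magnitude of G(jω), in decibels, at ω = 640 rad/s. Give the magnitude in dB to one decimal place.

|j640 + 640| = √(640² + 640²) = 905.1
|(j640)² + 34.4(j640) + 1764| = |-4.0784e+05 + j22016| = 4.084e+05
|G(j640)| = 5.7 × 905.1 / 4.084e+05 = 0.012631
20 log₁₀(0.012631) = -37.97 dB

-38.0 dB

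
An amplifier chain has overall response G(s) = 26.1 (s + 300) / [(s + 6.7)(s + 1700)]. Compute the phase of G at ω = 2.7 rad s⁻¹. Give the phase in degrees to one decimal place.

∠(j2.7 + 300) = arctan(2.7/300) = 0.52°
∠(j2.7 + 6.7) = arctan(2.7/6.7) = 21.95°
∠(j2.7 + 1700) = arctan(2.7/1700) = 0.09°
∠G(j2.7) = 0.52° − (21.95° + 0.09°) = -21.52°

-21.5°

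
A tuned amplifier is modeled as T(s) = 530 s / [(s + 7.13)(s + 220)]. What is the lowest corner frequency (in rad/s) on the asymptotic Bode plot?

Break frequencies occur at each pole and zero magnitude: 7.13 rad/s, 220 rad/s.
The lowest is 7.13 rad/s.

7.13 rad/s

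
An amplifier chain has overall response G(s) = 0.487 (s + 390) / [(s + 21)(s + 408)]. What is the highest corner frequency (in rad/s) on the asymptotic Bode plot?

Break frequencies occur at each pole and zero magnitude: 21 rad/s, 390 rad/s, 408 rad/s.
The highest is 408 rad/s.

408 rad/s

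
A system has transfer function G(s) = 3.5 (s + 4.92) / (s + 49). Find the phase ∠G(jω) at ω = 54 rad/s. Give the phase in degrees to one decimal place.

∠(j54 + 4.92) = arctan(54/4.92) = 84.79°
∠(j54 + 49) = arctan(54/49) = 47.78°
∠G(j54) = 84.79° − 47.78° = 37.01°

37.0°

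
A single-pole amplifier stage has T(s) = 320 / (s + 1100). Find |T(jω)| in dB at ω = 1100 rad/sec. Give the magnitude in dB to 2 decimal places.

-13.74 dB

|j1100 + 1100| = √(1100² + 1100²) = 1556
|T(j1100)| = 320 / 1556 = 0.2057
20 log₁₀(0.2057) = -13.735 dB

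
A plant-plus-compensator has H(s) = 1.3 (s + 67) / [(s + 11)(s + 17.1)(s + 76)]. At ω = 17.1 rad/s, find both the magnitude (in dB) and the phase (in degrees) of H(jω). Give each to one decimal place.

|j17.1 + 67| = √(17.1² + 67²) = 69.15
|j17.1 + 11| = √(17.1² + 11²) = 20.33
|j17.1 + 17.1| = √(17.1² + 17.1²) = 24.18
|j17.1 + 76| = √(17.1² + 76²) = 77.9
|H(j17.1)| = 1.3 × 69.15 / (20.33 × 24.18 × 77.9) = 0.0023468
20 log₁₀(0.0023468) = -52.59 dB
∠(j17.1 + 67) = arctan(17.1/67) = 14.32°
∠(j17.1 + 11) = arctan(17.1/11) = 57.25°
∠(j17.1 + 17.1) = arctan(17.1/17.1) = 45.00°
∠(j17.1 + 76) = arctan(17.1/76) = 12.68°
∠H(j17.1) = 14.32° − (57.25° + 45.00° + 12.68°) = -100.61°

|H| = -52.6 dB, ∠H = -100.6°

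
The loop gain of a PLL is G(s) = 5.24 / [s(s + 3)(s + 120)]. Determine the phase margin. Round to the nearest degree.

90°

Gain crossover: |G(jω)| = 1 at ω ≈ 0.0146 rad/sec.
∠G(j0.0146) = −90° − arctan(0.0146/3) − arctan(0.0146/120) ≈ -90.28°
PM = 180° + (-90.28°) = 89.72°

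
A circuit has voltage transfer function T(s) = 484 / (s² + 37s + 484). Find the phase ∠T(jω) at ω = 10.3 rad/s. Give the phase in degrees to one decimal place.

-45.2 deg

∠[(j10.3)² + 37(j10.3) + 484] = ∠[377.91 + j381.1] = 45.24°
∠T(j10.3) = −45.24° = -45.24°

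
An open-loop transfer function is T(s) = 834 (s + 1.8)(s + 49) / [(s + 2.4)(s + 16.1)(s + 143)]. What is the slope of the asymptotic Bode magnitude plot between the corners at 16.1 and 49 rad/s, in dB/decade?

In this band the factors already past their corner are: zero at 1.8, pole at 2.4, pole at 16.1; net slope = -20 dB/decade.

-20 dB/decade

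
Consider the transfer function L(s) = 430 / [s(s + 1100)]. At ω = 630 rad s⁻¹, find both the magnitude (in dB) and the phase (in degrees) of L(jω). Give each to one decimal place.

|j630 + 1100| = √(630² + 1100²) = 1268
|j630| = 630
|L(j630)| = 430 / (1268 × 630) = 0.00053844
20 log₁₀(0.00053844) = -65.38 dB
∠(j630 + 1100) = arctan(630/1100) = 29.80°
∠(j630) = 90.00°
∠L(j630) = − (29.80° + 90.00°) = -119.80°

|L| = -65.4 dB, ∠L = -119.8°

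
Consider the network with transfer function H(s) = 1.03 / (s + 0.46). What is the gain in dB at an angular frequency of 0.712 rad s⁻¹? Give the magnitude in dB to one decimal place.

|j0.712 + 0.46| = √(0.712² + 0.46²) = 0.8477
|H(j0.712)| = 1.03 / 0.8477 = 1.2151
20 log₁₀(1.2151) = 1.69 dB

1.7 dB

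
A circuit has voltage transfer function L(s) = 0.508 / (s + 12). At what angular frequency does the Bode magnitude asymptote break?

12 rad/sec

The single real pole at s = −12 gives a corner at ω = 12 rad/sec.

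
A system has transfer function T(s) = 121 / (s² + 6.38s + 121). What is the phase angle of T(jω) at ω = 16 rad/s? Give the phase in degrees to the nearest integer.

∠[(j16)² + 6.38(j16) + 121] = ∠[-135 + j102.08] = 142.91°
∠T(j16) = −142.91° = -142.91°

-143°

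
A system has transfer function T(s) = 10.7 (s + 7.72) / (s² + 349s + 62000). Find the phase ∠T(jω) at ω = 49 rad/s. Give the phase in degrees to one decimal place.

65.0°

∠(j49 + 7.72) = arctan(49/7.72) = 81.05°
∠[(j49)² + 349(j49) + 62000] = ∠[59599 + j17101] = 16.01°
∠T(j49) = 81.05° − 16.01° = 65.04°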